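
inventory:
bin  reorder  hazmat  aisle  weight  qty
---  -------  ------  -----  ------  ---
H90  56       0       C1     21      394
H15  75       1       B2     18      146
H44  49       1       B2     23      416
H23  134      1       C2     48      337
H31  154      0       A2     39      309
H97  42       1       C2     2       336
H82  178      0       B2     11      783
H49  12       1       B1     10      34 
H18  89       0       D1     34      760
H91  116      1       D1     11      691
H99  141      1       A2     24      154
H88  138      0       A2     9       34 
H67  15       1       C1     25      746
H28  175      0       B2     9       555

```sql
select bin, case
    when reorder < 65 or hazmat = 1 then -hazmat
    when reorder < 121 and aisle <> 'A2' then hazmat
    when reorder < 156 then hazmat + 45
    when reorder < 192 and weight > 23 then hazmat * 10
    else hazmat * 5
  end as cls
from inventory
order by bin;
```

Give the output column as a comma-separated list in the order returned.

bin=H15: reorder < 65 or hazmat = 1 → -1
bin=H18: reorder < 121 and aisle <> 'A2' → 0
bin=H23: reorder < 65 or hazmat = 1 → -1
bin=H28: ELSE → 0
bin=H31: reorder < 156 → 45
bin=H44: reorder < 65 or hazmat = 1 → -1
bin=H49: reorder < 65 or hazmat = 1 → -1
bin=H67: reorder < 65 or hazmat = 1 → -1
bin=H82: ELSE → 0
bin=H88: reorder < 156 → 45
bin=H90: reorder < 65 or hazmat = 1 → 0
bin=H91: reorder < 65 or hazmat = 1 → -1
bin=H97: reorder < 65 or hazmat = 1 → -1
bin=H99: reorder < 65 or hazmat = 1 → -1

-1, 0, -1, 0, 45, -1, -1, -1, 0, 45, 0, -1, -1, -1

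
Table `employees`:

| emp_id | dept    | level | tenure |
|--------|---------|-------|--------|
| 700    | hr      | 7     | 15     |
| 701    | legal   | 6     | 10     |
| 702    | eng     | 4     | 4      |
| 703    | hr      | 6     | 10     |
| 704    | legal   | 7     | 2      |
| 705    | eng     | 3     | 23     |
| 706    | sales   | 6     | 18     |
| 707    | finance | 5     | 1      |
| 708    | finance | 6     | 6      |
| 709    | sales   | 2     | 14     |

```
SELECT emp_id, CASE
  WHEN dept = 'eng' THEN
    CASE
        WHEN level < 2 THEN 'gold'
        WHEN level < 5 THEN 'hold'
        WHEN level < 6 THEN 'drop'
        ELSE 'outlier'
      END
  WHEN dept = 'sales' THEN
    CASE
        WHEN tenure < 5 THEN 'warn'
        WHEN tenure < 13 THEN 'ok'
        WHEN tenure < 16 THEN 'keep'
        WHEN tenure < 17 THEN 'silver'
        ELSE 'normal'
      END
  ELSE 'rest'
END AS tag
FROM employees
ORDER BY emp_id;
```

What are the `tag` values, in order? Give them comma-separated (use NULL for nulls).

emp_id=700: dept='hr' → outer ELSE → rest
emp_id=701: dept='legal' → outer ELSE → rest
emp_id=702: dept='eng' → inner[level < 5] → hold
emp_id=703: dept='hr' → outer ELSE → rest
emp_id=704: dept='legal' → outer ELSE → rest
emp_id=705: dept='eng' → inner[level < 5] → hold
emp_id=706: dept='sales' → inner[ELSE] → normal
emp_id=707: dept='finance' → outer ELSE → rest
emp_id=708: dept='finance' → outer ELSE → rest
emp_id=709: dept='sales' → inner[tenure < 16] → keep

rest, rest, hold, rest, rest, hold, normal, rest, rest, keep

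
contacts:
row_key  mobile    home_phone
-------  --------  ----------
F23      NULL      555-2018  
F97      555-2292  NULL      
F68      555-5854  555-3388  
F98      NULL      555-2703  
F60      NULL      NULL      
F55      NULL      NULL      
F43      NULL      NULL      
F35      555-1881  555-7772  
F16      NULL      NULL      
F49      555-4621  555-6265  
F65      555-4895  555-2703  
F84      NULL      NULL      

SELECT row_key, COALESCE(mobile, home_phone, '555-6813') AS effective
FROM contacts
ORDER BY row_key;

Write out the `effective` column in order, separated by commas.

row_key=F16: mobile=NULL, home_phone=NULL, → literal 555-6813 → 555-6813
row_key=F23: mobile=NULL, home_phone=555-2018 → 555-2018
row_key=F35: mobile=555-1881 → 555-1881
row_key=F43: mobile=NULL, home_phone=NULL, → literal 555-6813 → 555-6813
row_key=F49: mobile=555-4621 → 555-4621
row_key=F55: mobile=NULL, home_phone=NULL, → literal 555-6813 → 555-6813
row_key=F60: mobile=NULL, home_phone=NULL, → literal 555-6813 → 555-6813
row_key=F65: mobile=555-4895 → 555-4895
row_key=F68: mobile=555-5854 → 555-5854
row_key=F84: mobile=NULL, home_phone=NULL, → literal 555-6813 → 555-6813
row_key=F97: mobile=555-2292 → 555-2292
row_key=F98: mobile=NULL, home_phone=555-2703 → 555-2703

555-6813, 555-2018, 555-1881, 555-6813, 555-4621, 555-6813, 555-6813, 555-4895, 555-5854, 555-6813, 555-2292, 555-2703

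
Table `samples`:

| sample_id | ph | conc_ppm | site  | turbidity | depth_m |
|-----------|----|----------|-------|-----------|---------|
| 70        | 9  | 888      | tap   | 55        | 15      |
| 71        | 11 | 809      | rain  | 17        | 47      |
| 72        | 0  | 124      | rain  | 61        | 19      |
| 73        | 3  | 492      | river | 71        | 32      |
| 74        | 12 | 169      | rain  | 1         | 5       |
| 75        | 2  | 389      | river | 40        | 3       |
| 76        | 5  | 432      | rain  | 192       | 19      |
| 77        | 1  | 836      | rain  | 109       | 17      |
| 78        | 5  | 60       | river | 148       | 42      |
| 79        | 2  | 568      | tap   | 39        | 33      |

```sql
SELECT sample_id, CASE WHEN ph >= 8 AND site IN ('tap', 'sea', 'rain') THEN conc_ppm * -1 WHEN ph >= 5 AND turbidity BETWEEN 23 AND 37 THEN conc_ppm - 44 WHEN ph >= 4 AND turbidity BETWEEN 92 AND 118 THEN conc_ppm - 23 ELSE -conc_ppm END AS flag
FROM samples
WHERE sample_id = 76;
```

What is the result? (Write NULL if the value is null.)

-432

sample_id = 76: ph=5, conc_ppm=432, site=rain, turbidity=192, depth_m=19.
ph >= 8 AND site IN ('tap', 'sea', 'rain') → false
ph >= 5 AND turbidity BETWEEN 23 AND 37 → false
ph >= 4 AND turbidity BETWEEN 92 AND 118 → false
No prior WHEN matched → ELSE → -432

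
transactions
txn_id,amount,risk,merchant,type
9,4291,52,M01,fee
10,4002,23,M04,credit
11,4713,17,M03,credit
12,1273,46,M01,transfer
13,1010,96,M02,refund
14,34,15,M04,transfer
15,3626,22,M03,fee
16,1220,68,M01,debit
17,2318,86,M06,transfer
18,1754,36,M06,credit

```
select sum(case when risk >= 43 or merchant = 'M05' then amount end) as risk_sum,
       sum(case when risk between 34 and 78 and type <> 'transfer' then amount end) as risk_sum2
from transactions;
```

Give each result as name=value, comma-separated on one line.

[risk_sum: risk >= 43 or merchant = 'M05']
txn_id=9: ✓ → 4291
txn_id=10: ✗
txn_id=11: ✗
txn_id=12: ✓ → 1273
txn_id=13: ✓ → 1010
txn_id=14: ✗
txn_id=15: ✗
txn_id=16: ✓ → 1220
txn_id=17: ✓ → 2318
txn_id=18: ✗
risk_sum = 4291 + 1273 + 1010 + 1220 + 2318 = 10112
—
[risk_sum2: risk between 34 and 78 and type <> 'transfer']
txn_id=9: ✓ → 4291
txn_id=10: ✗
txn_id=11: ✗
txn_id=12: ✗
txn_id=13: ✗
txn_id=14: ✗
txn_id=15: ✗
txn_id=16: ✓ → 1220
txn_id=17: ✗
txn_id=18: ✓ → 1754
risk_sum2 = 4291 + 1220 + 1754 = 7265

risk_sum=10112, risk_sum2=7265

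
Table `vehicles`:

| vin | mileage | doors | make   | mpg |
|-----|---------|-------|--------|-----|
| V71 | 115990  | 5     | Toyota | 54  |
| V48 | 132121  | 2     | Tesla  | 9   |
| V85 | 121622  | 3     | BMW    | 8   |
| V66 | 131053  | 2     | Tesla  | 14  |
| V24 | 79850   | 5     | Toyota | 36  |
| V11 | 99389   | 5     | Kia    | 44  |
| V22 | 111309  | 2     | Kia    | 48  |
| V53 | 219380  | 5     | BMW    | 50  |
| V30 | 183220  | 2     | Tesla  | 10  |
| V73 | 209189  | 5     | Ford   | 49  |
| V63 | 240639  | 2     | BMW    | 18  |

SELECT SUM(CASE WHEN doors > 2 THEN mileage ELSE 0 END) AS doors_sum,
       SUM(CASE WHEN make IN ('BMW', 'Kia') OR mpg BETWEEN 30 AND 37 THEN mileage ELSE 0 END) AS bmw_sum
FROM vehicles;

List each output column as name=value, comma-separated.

doors_sum=845420, bmw_sum=872189

[doors_sum: doors > 2]
vin=V71: ✓ → 115990
vin=V48: ✗
vin=V85: ✓ → 121622
vin=V66: ✗
vin=V24: ✓ → 79850
vin=V11: ✓ → 99389
vin=V22: ✗
vin=V53: ✓ → 219380
vin=V30: ✗
vin=V73: ✓ → 209189
vin=V63: ✗
doors_sum = 115990 + 121622 + 79850 + 99389 + 219380 + 209189 = 845420
—
[bmw_sum: make IN ('BMW', 'Kia') OR mpg BETWEEN 30 AND 37]
vin=V71: ✗
vin=V48: ✗
vin=V85: ✓ → 121622
vin=V66: ✗
vin=V24: ✓ → 79850
vin=V11: ✓ → 99389
vin=V22: ✓ → 111309
vin=V53: ✓ → 219380
vin=V30: ✗
vin=V73: ✗
vin=V63: ✓ → 240639
bmw_sum = 121622 + 79850 + 99389 + 111309 + 219380 + 240639 = 872189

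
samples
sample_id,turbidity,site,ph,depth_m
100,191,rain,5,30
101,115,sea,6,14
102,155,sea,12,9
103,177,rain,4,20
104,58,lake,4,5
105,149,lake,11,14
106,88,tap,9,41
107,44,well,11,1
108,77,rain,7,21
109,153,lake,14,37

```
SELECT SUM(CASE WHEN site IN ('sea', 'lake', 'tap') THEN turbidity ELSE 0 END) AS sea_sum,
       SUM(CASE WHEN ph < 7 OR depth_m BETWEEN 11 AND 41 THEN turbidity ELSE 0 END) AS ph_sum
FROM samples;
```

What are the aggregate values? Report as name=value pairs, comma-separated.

[sea_sum: site IN ('sea', 'lake', 'tap')]
sample_id=100: ✗
sample_id=101: ✓ → 115
sample_id=102: ✓ → 155
sample_id=103: ✗
sample_id=104: ✓ → 58
sample_id=105: ✓ → 149
sample_id=106: ✓ → 88
sample_id=107: ✗
sample_id=108: ✗
sample_id=109: ✓ → 153
sea_sum = 115 + 155 + 58 + 149 + 88 + 153 = 718
—
[ph_sum: ph < 7 OR depth_m BETWEEN 11 AND 41]
sample_id=100: ✓ → 191
sample_id=101: ✓ → 115
sample_id=102: ✗
sample_id=103: ✓ → 177
sample_id=104: ✓ → 58
sample_id=105: ✓ → 149
sample_id=106: ✓ → 88
sample_id=107: ✗
sample_id=108: ✓ → 77
sample_id=109: ✓ → 153
ph_sum = 191 + 115 + 177 + 58 + 149 + 88 + 77 + 153 = 1008

sea_sum=718, ph_sum=1008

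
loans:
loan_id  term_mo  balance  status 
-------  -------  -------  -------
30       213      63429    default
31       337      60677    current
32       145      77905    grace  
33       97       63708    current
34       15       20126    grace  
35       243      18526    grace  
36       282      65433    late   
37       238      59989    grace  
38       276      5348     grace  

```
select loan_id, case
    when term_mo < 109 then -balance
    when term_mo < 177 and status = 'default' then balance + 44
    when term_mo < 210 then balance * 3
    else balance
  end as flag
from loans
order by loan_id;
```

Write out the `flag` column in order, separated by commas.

loan_id=30: ELSE → 63429
loan_id=31: ELSE → 60677
loan_id=32: term_mo < 210 → 233715
loan_id=33: term_mo < 109 → -63708
loan_id=34: term_mo < 109 → -20126
loan_id=35: ELSE → 18526
loan_id=36: ELSE → 65433
loan_id=37: ELSE → 59989
loan_id=38: ELSE → 5348

63429, 60677, 233715, -63708, -20126, 18526, 65433, 59989, 5348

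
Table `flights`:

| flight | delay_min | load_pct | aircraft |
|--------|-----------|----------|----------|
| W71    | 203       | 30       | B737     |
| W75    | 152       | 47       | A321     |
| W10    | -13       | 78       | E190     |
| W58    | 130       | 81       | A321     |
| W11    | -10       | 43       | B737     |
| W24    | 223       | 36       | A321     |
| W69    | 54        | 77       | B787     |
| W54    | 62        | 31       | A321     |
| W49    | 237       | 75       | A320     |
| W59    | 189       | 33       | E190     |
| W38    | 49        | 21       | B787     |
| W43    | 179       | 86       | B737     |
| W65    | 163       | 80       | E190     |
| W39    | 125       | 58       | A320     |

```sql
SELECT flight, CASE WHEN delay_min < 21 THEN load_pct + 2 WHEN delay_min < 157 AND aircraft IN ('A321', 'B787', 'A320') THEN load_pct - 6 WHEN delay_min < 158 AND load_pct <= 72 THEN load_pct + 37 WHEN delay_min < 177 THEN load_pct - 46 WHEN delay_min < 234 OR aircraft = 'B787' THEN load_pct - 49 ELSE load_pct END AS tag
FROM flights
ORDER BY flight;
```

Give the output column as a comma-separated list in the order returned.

80, 45, -13, 15, 52, 37, 75, 25, 75, -16, 34, 71, -19, 41

flight=W10: delay_min < 21 → 80
flight=W11: delay_min < 21 → 45
flight=W24: delay_min < 234 OR aircraft = 'B787' → -13
flight=W38: delay_min < 157 AND aircraft IN ('A321', 'B787', 'A320') → 15
flight=W39: delay_min < 157 AND aircraft IN ('A321', 'B787', 'A320') → 52
flight=W43: delay_min < 234 OR aircraft = 'B787' → 37
flight=W49: ELSE → 75
flight=W54: delay_min < 157 AND aircraft IN ('A321', 'B787', 'A320') → 25
flight=W58: delay_min < 157 AND aircraft IN ('A321', 'B787', 'A320') → 75
flight=W59: delay_min < 234 OR aircraft = 'B787' → -16
flight=W65: delay_min < 177 → 34
flight=W69: delay_min < 157 AND aircraft IN ('A321', 'B787', 'A320') → 71
flight=W71: delay_min < 234 OR aircraft = 'B787' → -19
flight=W75: delay_min < 157 AND aircraft IN ('A321', 'B787', 'A320') → 41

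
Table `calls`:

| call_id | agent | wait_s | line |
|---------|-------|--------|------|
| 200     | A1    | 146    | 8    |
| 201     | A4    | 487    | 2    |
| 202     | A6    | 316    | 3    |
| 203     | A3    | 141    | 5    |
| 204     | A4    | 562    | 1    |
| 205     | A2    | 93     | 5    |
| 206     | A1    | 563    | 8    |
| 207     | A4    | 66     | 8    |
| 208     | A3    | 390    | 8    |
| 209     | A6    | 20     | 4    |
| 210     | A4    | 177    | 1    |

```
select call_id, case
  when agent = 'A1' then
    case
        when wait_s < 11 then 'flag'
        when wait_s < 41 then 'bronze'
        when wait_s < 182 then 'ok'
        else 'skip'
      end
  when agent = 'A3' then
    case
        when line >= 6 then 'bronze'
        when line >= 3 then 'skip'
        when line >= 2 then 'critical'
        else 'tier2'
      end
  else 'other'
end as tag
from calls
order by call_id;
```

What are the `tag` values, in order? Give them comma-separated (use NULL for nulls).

ok, other, other, skip, other, other, skip, other, bronze, other, other

call_id=200: agent='A1' → inner[wait_s < 182] → ok
call_id=201: agent='A4' → outer ELSE → other
call_id=202: agent='A6' → outer ELSE → other
call_id=203: agent='A3' → inner[line >= 3] → skip
call_id=204: agent='A4' → outer ELSE → other
call_id=205: agent='A2' → outer ELSE → other
call_id=206: agent='A1' → inner[ELSE] → skip
call_id=207: agent='A4' → outer ELSE → other
call_id=208: agent='A3' → inner[line >= 6] → bronze
call_id=209: agent='A6' → outer ELSE → other
call_id=210: agent='A4' → outer ELSE → other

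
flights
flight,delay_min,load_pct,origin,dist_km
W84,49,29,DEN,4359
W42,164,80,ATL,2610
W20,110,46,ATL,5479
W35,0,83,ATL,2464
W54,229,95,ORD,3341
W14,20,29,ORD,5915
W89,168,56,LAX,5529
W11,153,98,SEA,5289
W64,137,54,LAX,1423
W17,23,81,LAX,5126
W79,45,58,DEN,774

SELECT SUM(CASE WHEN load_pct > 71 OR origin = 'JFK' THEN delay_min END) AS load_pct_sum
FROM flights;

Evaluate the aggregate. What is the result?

569

flight=W84: ✗
flight=W42: ✓ → 164
flight=W20: ✗
flight=W35: ✓ → 0
flight=W54: ✓ → 229
flight=W14: ✗
flight=W89: ✗
flight=W11: ✓ → 153
flight=W64: ✗
flight=W17: ✓ → 23
flight=W79: ✗
load_pct_sum = 164 + 229 + 153 + 23 = 569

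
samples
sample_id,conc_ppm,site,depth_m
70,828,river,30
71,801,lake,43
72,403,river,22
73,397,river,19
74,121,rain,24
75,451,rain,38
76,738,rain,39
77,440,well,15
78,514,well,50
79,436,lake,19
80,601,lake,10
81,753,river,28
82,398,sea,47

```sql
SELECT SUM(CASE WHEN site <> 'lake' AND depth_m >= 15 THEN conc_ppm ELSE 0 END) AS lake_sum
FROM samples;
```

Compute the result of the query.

5043

sample_id=70: ✓ → 828
sample_id=71: ✗
sample_id=72: ✓ → 403
sample_id=73: ✓ → 397
sample_id=74: ✓ → 121
sample_id=75: ✓ → 451
sample_id=76: ✓ → 738
sample_id=77: ✓ → 440
sample_id=78: ✓ → 514
sample_id=79: ✗
sample_id=80: ✗
sample_id=81: ✓ → 753
sample_id=82: ✓ → 398
lake_sum = 828 + 403 + 397 + 121 + 451 + 738 + 440 + 514 + 753 + 398 = 5043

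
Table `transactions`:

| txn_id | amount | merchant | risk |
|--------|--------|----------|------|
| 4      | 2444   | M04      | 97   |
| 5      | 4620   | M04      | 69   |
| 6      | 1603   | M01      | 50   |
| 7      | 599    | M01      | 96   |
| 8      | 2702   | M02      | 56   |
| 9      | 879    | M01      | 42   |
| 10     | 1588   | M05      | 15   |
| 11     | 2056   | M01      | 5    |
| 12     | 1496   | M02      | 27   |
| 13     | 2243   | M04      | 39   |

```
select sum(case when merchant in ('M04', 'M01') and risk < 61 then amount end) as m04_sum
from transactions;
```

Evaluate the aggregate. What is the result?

txn_id=4: ✗
txn_id=5: ✗
txn_id=6: ✓ → 1603
txn_id=7: ✗
txn_id=8: ✗
txn_id=9: ✓ → 879
txn_id=10: ✗
txn_id=11: ✓ → 2056
txn_id=12: ✗
txn_id=13: ✓ → 2243
m04_sum = 1603 + 879 + 2056 + 2243 = 6781

6781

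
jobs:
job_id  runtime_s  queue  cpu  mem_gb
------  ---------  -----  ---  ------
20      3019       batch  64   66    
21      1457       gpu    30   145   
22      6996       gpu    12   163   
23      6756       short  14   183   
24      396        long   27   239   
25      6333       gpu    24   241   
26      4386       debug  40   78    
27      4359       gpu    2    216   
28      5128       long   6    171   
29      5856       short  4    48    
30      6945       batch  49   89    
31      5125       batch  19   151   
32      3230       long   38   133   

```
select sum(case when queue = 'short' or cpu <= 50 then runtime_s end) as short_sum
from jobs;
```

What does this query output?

job_id=20: ✗
job_id=21: ✓ → 1457
job_id=22: ✓ → 6996
job_id=23: ✓ → 6756
job_id=24: ✓ → 396
job_id=25: ✓ → 6333
job_id=26: ✓ → 4386
job_id=27: ✓ → 4359
job_id=28: ✓ → 5128
job_id=29: ✓ → 5856
job_id=30: ✓ → 6945
job_id=31: ✓ → 5125
job_id=32: ✓ → 3230
short_sum = 1457 + 6996 + 6756 + 396 + 6333 + 4386 + 4359 + 5128 + 5856 + 6945 + 5125 + 3230 = 56967

56967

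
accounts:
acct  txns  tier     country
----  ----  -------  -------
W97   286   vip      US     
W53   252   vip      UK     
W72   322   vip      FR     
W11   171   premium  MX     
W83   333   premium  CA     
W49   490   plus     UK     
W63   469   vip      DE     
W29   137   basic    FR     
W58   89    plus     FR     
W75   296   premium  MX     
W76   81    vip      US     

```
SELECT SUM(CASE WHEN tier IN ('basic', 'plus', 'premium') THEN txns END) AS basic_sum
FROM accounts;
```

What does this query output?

acct=W97: ✗
acct=W53: ✗
acct=W72: ✗
acct=W11: ✓ → 171
acct=W83: ✓ → 333
acct=W49: ✓ → 490
acct=W63: ✗
acct=W29: ✓ → 137
acct=W58: ✓ → 89
acct=W75: ✓ → 296
acct=W76: ✗
basic_sum = 171 + 333 + 490 + 137 + 89 + 296 = 1516

1516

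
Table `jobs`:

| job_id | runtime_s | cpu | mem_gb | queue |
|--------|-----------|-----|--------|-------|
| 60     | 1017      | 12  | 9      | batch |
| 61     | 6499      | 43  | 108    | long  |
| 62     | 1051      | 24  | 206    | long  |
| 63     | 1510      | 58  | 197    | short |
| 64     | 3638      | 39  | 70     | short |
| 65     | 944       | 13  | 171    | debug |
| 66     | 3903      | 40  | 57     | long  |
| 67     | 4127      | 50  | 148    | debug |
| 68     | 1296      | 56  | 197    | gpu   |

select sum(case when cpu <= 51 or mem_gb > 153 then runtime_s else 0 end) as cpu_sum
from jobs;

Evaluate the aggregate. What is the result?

job_id=60: ✓ → 1017
job_id=61: ✓ → 6499
job_id=62: ✓ → 1051
job_id=63: ✓ → 1510
job_id=64: ✓ → 3638
job_id=65: ✓ → 944
job_id=66: ✓ → 3903
job_id=67: ✓ → 4127
job_id=68: ✓ → 1296
cpu_sum = 1017 + 6499 + 1051 + 1510 + 3638 + 944 + 3903 + 4127 + 1296 = 23985

23985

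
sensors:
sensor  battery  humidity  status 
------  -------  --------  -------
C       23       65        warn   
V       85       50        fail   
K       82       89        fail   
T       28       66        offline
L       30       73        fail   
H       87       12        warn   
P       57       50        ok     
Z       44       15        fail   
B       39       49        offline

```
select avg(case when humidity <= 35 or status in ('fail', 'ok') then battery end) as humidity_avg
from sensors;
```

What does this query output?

64.1666666667

sensor=C: ✗
sensor=V: ✓ → 85
sensor=K: ✓ → 82
sensor=T: ✗
sensor=L: ✓ → 30
sensor=H: ✓ → 87
sensor=P: ✓ → 57
sensor=Z: ✓ → 44
sensor=B: ✗
humidity_avg = (85 + 82 + 30 + 87 + 57 + 44) / 6 = 64.1666666667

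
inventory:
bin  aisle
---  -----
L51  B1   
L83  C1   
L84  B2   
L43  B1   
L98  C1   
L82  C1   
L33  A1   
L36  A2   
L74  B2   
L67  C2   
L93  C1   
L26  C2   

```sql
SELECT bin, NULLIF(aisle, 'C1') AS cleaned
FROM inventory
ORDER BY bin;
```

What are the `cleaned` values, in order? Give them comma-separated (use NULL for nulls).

C2, A1, A2, B1, B1, C2, B2, NULL, NULL, B2, NULL, NULL

bin=L26: aisle=C2 vs C1: differ → C2
bin=L33: aisle=A1 vs C1: differ → A1
bin=L36: aisle=A2 vs C1: differ → A2
bin=L43: aisle=B1 vs C1: differ → B1
bin=L51: aisle=B1 vs C1: differ → B1
bin=L67: aisle=C2 vs C1: differ → C2
bin=L74: aisle=B2 vs C1: differ → B2
bin=L82: aisle=C1 vs C1: equal → NULL
bin=L83: aisle=C1 vs C1: equal → NULL
bin=L84: aisle=B2 vs C1: differ → B2
bin=L93: aisle=C1 vs C1: equal → NULL
bin=L98: aisle=C1 vs C1: equal → NULL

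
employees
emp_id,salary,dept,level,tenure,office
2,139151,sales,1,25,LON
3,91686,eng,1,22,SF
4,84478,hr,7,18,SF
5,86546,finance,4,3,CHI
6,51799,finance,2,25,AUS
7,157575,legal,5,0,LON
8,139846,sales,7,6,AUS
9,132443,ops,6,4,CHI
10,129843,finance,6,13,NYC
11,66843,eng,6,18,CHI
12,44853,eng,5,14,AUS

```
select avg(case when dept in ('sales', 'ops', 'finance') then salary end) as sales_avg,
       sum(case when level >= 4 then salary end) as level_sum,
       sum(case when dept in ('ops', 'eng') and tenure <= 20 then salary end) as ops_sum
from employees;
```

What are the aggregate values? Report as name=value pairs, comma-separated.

[sales_avg: dept in ('sales', 'ops', 'finance')]
emp_id=2: ✓ → 139151
emp_id=3: ✗
emp_id=4: ✗
emp_id=5: ✓ → 86546
emp_id=6: ✓ → 51799
emp_id=7: ✗
emp_id=8: ✓ → 139846
emp_id=9: ✓ → 132443
emp_id=10: ✓ → 129843
emp_id=11: ✗
emp_id=12: ✗
sales_avg = (139151 + 86546 + 51799 + 139846 + 132443 + 129843) / 6 = 113271.3333333333
—
[level_sum: level >= 4]
emp_id=2: ✗
emp_id=3: ✗
emp_id=4: ✓ → 84478
emp_id=5: ✓ → 86546
emp_id=6: ✗
emp_id=7: ✓ → 157575
emp_id=8: ✓ → 139846
emp_id=9: ✓ → 132443
emp_id=10: ✓ → 129843
emp_id=11: ✓ → 66843
emp_id=12: ✓ → 44853
level_sum = 84478 + 86546 + 157575 + 139846 + 132443 + 129843 + 66843 + 44853 = 842427
—
[ops_sum: dept in ('ops', 'eng') and tenure <= 20]
emp_id=2: ✗
emp_id=3: ✗
emp_id=4: ✗
emp_id=5: ✗
emp_id=6: ✗
emp_id=7: ✗
emp_id=8: ✗
emp_id=9: ✓ → 132443
emp_id=10: ✗
emp_id=11: ✓ → 66843
emp_id=12: ✓ → 44853
ops_sum = 132443 + 66843 + 44853 = 244139

sales_avg=113271.3333333333, level_sum=842427, ops_sum=244139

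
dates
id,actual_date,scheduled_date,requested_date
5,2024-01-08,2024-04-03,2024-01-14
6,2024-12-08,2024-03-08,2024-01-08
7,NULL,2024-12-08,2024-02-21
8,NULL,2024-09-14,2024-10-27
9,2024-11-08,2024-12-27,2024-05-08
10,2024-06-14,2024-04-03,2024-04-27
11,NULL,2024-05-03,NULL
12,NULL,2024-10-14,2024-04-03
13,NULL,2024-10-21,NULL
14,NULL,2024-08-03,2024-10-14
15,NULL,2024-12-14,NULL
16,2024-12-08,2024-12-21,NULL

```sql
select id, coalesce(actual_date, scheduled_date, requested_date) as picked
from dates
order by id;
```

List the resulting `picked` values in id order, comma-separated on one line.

id=5: actual_date=2024-01-08 → 2024-01-08
id=6: actual_date=2024-12-08 → 2024-12-08
id=7: actual_date=NULL, scheduled_date=2024-12-08 → 2024-12-08
id=8: actual_date=NULL, scheduled_date=2024-09-14 → 2024-09-14
id=9: actual_date=2024-11-08 → 2024-11-08
id=10: actual_date=2024-06-14 → 2024-06-14
id=11: actual_date=NULL, scheduled_date=2024-05-03 → 2024-05-03
id=12: actual_date=NULL, scheduled_date=2024-10-14 → 2024-10-14
id=13: actual_date=NULL, scheduled_date=2024-10-21 → 2024-10-21
id=14: actual_date=NULL, scheduled_date=2024-08-03 → 2024-08-03
id=15: actual_date=NULL, scheduled_date=2024-12-14 → 2024-12-14
id=16: actual_date=2024-12-08 → 2024-12-08

2024-01-08, 2024-12-08, 2024-12-08, 2024-09-14, 2024-11-08, 2024-06-14, 2024-05-03, 2024-10-14, 2024-10-21, 2024-08-03, 2024-12-14, 2024-12-08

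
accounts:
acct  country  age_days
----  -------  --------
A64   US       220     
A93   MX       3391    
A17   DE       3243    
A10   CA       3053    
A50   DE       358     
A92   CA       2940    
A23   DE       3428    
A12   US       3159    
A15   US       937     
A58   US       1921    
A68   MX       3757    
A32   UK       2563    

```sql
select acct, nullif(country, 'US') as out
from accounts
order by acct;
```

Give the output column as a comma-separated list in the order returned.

acct=A10: country=CA vs US: differ → CA
acct=A12: country=US vs US: equal → NULL
acct=A15: country=US vs US: equal → NULL
acct=A17: country=DE vs US: differ → DE
acct=A23: country=DE vs US: differ → DE
acct=A32: country=UK vs US: differ → UK
acct=A50: country=DE vs US: differ → DE
acct=A58: country=US vs US: equal → NULL
acct=A64: country=US vs US: equal → NULL
acct=A68: country=MX vs US: differ → MX
acct=A92: country=CA vs US: differ → CA
acct=A93: country=MX vs US: differ → MX

CA, NULL, NULL, DE, DE, UK, DE, NULL, NULL, MX, CA, MX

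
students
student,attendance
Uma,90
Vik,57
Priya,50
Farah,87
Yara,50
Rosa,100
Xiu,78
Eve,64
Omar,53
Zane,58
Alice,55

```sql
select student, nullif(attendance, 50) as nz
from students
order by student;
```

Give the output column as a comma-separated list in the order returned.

student=Alice: attendance=55 vs 50: differ → 55
student=Eve: attendance=64 vs 50: differ → 64
student=Farah: attendance=87 vs 50: differ → 87
student=Omar: attendance=53 vs 50: differ → 53
student=Priya: attendance=50 vs 50: equal → NULL
student=Rosa: attendance=100 vs 50: differ → 100
student=Uma: attendance=90 vs 50: differ → 90
student=Vik: attendance=57 vs 50: differ → 57
student=Xiu: attendance=78 vs 50: differ → 78
student=Yara: attendance=50 vs 50: equal → NULL
student=Zane: attendance=58 vs 50: differ → 58

55, 64, 87, 53, NULL, 100, 90, 57, 78, NULL, 58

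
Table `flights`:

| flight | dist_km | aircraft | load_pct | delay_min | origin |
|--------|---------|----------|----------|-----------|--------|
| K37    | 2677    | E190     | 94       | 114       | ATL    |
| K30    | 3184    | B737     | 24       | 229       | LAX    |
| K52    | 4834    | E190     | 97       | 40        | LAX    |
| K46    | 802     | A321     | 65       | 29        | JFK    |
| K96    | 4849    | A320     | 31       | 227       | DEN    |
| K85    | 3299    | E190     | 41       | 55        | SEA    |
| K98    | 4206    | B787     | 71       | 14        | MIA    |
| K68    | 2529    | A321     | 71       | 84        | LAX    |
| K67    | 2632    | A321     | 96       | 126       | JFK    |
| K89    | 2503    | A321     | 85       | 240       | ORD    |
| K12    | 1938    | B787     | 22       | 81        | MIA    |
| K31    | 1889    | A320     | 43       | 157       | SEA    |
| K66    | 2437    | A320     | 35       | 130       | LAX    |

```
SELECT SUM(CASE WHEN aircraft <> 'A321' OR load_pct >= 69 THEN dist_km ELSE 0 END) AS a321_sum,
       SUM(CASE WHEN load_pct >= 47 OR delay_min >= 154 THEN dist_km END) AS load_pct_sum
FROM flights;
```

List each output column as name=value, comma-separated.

a321_sum=36977, load_pct_sum=30105

[a321_sum: aircraft <> 'A321' OR load_pct >= 69]
flight=K37: ✓ → 2677
flight=K30: ✓ → 3184
flight=K52: ✓ → 4834
flight=K46: ✗
flight=K96: ✓ → 4849
flight=K85: ✓ → 3299
flight=K98: ✓ → 4206
flight=K68: ✓ → 2529
flight=K67: ✓ → 2632
flight=K89: ✓ → 2503
flight=K12: ✓ → 1938
flight=K31: ✓ → 1889
flight=K66: ✓ → 2437
a321_sum = 2677 + 3184 + 4834 + 4849 + 3299 + 4206 + 2529 + 2632 + 2503 + 1938 + 1889 + 2437 = 36977
—
[load_pct_sum: load_pct >= 47 OR delay_min >= 154]
flight=K37: ✓ → 2677
flight=K30: ✓ → 3184
flight=K52: ✓ → 4834
flight=K46: ✓ → 802
flight=K96: ✓ → 4849
flight=K85: ✗
flight=K98: ✓ → 4206
flight=K68: ✓ → 2529
flight=K67: ✓ → 2632
flight=K89: ✓ → 2503
flight=K12: ✗
flight=K31: ✓ → 1889
flight=K66: ✗
load_pct_sum = 2677 + 3184 + 4834 + 802 + 4849 + 4206 + 2529 + 2632 + 2503 + 1889 = 30105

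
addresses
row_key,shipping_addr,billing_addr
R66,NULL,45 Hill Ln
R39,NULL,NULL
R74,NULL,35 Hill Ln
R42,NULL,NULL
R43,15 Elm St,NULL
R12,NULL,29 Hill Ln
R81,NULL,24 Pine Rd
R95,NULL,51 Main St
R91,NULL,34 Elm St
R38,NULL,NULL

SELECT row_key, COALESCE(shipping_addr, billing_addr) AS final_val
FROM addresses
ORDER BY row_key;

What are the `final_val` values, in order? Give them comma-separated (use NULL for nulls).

row_key=R12: shipping_addr=NULL, billing_addr=29 Hill Ln → 29 Hill Ln
row_key=R38: shipping_addr=NULL, billing_addr=NULL (all NULL) → NULL
row_key=R39: shipping_addr=NULL, billing_addr=NULL (all NULL) → NULL
row_key=R42: shipping_addr=NULL, billing_addr=NULL (all NULL) → NULL
row_key=R43: shipping_addr=15 Elm St → 15 Elm St
row_key=R66: shipping_addr=NULL, billing_addr=45 Hill Ln → 45 Hill Ln
row_key=R74: shipping_addr=NULL, billing_addr=35 Hill Ln → 35 Hill Ln
row_key=R81: shipping_addr=NULL, billing_addr=24 Pine Rd → 24 Pine Rd
row_key=R91: shipping_addr=NULL, billing_addr=34 Elm St → 34 Elm St
row_key=R95: shipping_addr=NULL, billing_addr=51 Main St → 51 Main St

29 Hill Ln, NULL, NULL, NULL, 15 Elm St, 45 Hill Ln, 35 Hill Ln, 24 Pine Rd, 34 Elm St, 51 Main St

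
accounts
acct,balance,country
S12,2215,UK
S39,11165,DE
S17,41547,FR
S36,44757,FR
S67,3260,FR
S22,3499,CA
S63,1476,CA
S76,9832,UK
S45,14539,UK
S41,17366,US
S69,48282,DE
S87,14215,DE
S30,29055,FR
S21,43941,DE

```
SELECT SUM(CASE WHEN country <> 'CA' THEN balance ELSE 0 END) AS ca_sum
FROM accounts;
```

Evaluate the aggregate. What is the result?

acct=S12: ✓ → 2215
acct=S39: ✓ → 11165
acct=S17: ✓ → 41547
acct=S36: ✓ → 44757
acct=S67: ✓ → 3260
acct=S22: ✗
acct=S63: ✗
acct=S76: ✓ → 9832
acct=S45: ✓ → 14539
acct=S41: ✓ → 17366
acct=S69: ✓ → 48282
acct=S87: ✓ → 14215
acct=S30: ✓ → 29055
acct=S21: ✓ → 43941
ca_sum = 2215 + 11165 + 41547 + 44757 + 3260 + 9832 + 14539 + 17366 + 48282 + 14215 + 29055 + 43941 = 280174

280174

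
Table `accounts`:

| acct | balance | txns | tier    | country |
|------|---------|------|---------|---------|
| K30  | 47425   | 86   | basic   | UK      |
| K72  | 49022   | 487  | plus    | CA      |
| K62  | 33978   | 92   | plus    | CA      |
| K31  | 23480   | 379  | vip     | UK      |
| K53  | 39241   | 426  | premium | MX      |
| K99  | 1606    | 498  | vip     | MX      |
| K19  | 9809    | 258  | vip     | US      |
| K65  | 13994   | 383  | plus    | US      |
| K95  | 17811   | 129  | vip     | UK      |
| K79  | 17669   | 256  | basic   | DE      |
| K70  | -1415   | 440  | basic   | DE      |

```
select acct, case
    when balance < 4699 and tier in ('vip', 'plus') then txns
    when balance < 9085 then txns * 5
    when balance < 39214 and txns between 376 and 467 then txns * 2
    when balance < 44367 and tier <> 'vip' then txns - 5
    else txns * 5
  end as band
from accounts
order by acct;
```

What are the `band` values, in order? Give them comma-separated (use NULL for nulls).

acct=K19: ELSE → 1290
acct=K30: ELSE → 430
acct=K31: balance < 39214 and txns between 376 and 467 → 758
acct=K53: balance < 44367 and tier <> 'vip' → 421
acct=K62: balance < 44367 and tier <> 'vip' → 87
acct=K65: balance < 39214 and txns between 376 and 467 → 766
acct=K70: balance < 9085 → 2200
acct=K72: ELSE → 2435
acct=K79: balance < 44367 and tier <> 'vip' → 251
acct=K95: ELSE → 645
acct=K99: balance < 4699 and tier in ('vip', 'plus') → 498

1290, 430, 758, 421, 87, 766, 2200, 2435, 251, 645, 498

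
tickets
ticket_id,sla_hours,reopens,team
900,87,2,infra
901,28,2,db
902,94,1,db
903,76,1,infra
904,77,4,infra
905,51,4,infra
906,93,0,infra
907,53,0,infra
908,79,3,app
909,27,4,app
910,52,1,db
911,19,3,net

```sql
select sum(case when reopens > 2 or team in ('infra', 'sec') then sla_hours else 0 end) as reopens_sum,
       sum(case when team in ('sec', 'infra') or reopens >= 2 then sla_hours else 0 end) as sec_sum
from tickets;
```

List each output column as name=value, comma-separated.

[reopens_sum: reopens > 2 or team in ('infra', 'sec')]
ticket_id=900: ✓ → 87
ticket_id=901: ✗
ticket_id=902: ✗
ticket_id=903: ✓ → 76
ticket_id=904: ✓ → 77
ticket_id=905: ✓ → 51
ticket_id=906: ✓ → 93
ticket_id=907: ✓ → 53
ticket_id=908: ✓ → 79
ticket_id=909: ✓ → 27
ticket_id=910: ✗
ticket_id=911: ✓ → 19
reopens_sum = 87 + 76 + 77 + 51 + 93 + 53 + 79 + 27 + 19 = 562
—
[sec_sum: team in ('sec', 'infra') or reopens >= 2]
ticket_id=900: ✓ → 87
ticket_id=901: ✓ → 28
ticket_id=902: ✗
ticket_id=903: ✓ → 76
ticket_id=904: ✓ → 77
ticket_id=905: ✓ → 51
ticket_id=906: ✓ → 93
ticket_id=907: ✓ → 53
ticket_id=908: ✓ → 79
ticket_id=909: ✓ → 27
ticket_id=910: ✗
ticket_id=911: ✓ → 19
sec_sum = 87 + 28 + 76 + 77 + 51 + 93 + 53 + 79 + 27 + 19 = 590

reopens_sum=562, sec_sum=590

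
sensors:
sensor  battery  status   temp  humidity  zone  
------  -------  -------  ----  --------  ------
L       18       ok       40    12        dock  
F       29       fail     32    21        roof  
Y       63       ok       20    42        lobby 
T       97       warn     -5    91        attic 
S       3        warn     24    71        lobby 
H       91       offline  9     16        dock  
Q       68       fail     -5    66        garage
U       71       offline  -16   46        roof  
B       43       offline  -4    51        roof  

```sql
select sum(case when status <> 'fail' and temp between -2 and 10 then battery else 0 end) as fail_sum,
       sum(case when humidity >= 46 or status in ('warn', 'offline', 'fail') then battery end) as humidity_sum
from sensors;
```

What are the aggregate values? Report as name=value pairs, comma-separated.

[fail_sum: status <> 'fail' and temp between -2 and 10]
sensor=L: ✗
sensor=F: ✗
sensor=Y: ✗
sensor=T: ✗
sensor=S: ✗
sensor=H: ✓ → 91
sensor=Q: ✗
sensor=U: ✗
sensor=B: ✗
fail_sum = 91
—
[humidity_sum: humidity >= 46 or status in ('warn', 'offline', 'fail')]
sensor=L: ✗
sensor=F: ✓ → 29
sensor=Y: ✗
sensor=T: ✓ → 97
sensor=S: ✓ → 3
sensor=H: ✓ → 91
sensor=Q: ✓ → 68
sensor=U: ✓ → 71
sensor=B: ✓ → 43
humidity_sum = 29 + 97 + 3 + 91 + 68 + 71 + 43 = 402

fail_sum=91, humidity_sum=402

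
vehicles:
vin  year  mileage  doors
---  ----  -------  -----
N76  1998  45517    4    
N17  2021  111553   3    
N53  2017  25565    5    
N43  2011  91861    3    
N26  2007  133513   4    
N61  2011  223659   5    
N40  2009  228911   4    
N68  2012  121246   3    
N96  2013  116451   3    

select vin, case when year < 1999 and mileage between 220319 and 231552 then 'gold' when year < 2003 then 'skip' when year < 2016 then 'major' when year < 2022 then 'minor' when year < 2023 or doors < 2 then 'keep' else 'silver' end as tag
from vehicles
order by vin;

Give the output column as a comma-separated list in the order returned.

minor, major, major, major, minor, major, major, skip, major

vin=N17: year < 2022 → minor
vin=N26: year < 2016 → major
vin=N40: year < 2016 → major
vin=N43: year < 2016 → major
vin=N53: year < 2022 → minor
vin=N61: year < 2016 → major
vin=N68: year < 2016 → major
vin=N76: year < 2003 → skip
vin=N96: year < 2016 → major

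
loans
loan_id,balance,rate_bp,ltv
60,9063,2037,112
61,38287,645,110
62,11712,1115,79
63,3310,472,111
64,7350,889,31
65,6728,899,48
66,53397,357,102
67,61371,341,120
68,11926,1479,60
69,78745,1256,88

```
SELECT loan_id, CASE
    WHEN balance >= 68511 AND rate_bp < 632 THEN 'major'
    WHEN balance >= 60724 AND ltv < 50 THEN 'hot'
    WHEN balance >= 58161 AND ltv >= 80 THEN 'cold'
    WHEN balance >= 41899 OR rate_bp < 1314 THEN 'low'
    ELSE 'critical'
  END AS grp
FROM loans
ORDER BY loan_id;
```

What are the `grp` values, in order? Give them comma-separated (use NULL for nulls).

critical, low, low, low, low, low, low, cold, critical, cold

loan_id=60: ELSE → critical
loan_id=61: balance >= 41899 OR rate_bp < 1314 → low
loan_id=62: balance >= 41899 OR rate_bp < 1314 → low
loan_id=63: balance >= 41899 OR rate_bp < 1314 → low
loan_id=64: balance >= 41899 OR rate_bp < 1314 → low
loan_id=65: balance >= 41899 OR rate_bp < 1314 → low
loan_id=66: balance >= 41899 OR rate_bp < 1314 → low
loan_id=67: balance >= 58161 AND ltv >= 80 → cold
loan_id=68: ELSE → critical
loan_id=69: balance >= 58161 AND ltv >= 80 → cold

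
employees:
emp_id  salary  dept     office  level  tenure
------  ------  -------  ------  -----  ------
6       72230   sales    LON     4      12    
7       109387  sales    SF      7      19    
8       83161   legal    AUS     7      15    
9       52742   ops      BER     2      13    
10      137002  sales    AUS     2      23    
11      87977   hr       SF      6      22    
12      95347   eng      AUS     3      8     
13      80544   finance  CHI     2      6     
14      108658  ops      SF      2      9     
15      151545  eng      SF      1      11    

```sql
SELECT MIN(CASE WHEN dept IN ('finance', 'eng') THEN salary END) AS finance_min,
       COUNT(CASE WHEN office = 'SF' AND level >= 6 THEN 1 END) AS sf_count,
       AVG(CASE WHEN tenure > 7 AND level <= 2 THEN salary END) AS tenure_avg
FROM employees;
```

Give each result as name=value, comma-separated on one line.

[finance_min: dept IN ('finance', 'eng')]
emp_id=6: ✗
emp_id=7: ✗
emp_id=8: ✗
emp_id=9: ✗
emp_id=10: ✗
emp_id=11: ✗
emp_id=12: ✓ → 95347
emp_id=13: ✓ → 80544
emp_id=14: ✗
emp_id=15: ✓ → 151545
finance_min = MIN(95347, 80544, 151545) = 80544
—
[sf_count: office = 'SF' AND level >= 6]
emp_id=6: ✗
emp_id=7: ✓ → 1
emp_id=8: ✗
emp_id=9: ✗
emp_id=10: ✗
emp_id=11: ✓ → 1
emp_id=12: ✗
emp_id=13: ✗
emp_id=14: ✗
emp_id=15: ✗
sf_count = COUNT(1, 1) = 2
—
[tenure_avg: tenure > 7 AND level <= 2]
emp_id=6: ✗
emp_id=7: ✗
emp_id=8: ✗
emp_id=9: ✓ → 52742
emp_id=10: ✓ → 137002
emp_id=11: ✗
emp_id=12: ✗
emp_id=13: ✗
emp_id=14: ✓ → 108658
emp_id=15: ✓ → 151545
tenure_avg = (52742 + 137002 + 108658 + 151545) / 4 = 112486.75

finance_min=80544, sf_count=2, tenure_avg=112486.75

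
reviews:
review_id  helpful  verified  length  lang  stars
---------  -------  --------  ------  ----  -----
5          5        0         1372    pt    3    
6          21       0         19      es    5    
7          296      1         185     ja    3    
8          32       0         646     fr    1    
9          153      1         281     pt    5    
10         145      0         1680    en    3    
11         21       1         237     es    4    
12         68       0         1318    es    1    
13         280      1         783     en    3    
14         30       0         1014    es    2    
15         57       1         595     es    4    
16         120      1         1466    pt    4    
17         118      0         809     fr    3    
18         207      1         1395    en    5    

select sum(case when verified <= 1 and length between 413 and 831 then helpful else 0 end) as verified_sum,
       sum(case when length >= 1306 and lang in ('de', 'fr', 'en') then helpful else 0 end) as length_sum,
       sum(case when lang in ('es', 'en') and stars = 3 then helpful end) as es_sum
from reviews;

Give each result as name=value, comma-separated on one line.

[verified_sum: verified <= 1 and length between 413 and 831]
review_id=5: ✗
review_id=6: ✗
review_id=7: ✗
review_id=8: ✓ → 32
review_id=9: ✗
review_id=10: ✗
review_id=11: ✗
review_id=12: ✗
review_id=13: ✓ → 280
review_id=14: ✗
review_id=15: ✓ → 57
review_id=16: ✗
review_id=17: ✓ → 118
review_id=18: ✗
verified_sum = 32 + 280 + 57 + 118 = 487
—
[length_sum: length >= 1306 and lang in ('de', 'fr', 'en')]
review_id=5: ✗
review_id=6: ✗
review_id=7: ✗
review_id=8: ✗
review_id=9: ✗
review_id=10: ✓ → 145
review_id=11: ✗
review_id=12: ✗
review_id=13: ✗
review_id=14: ✗
review_id=15: ✗
review_id=16: ✗
review_id=17: ✗
review_id=18: ✓ → 207
length_sum = 145 + 207 = 352
—
[es_sum: lang in ('es', 'en') and stars = 3]
review_id=5: ✗
review_id=6: ✗
review_id=7: ✗
review_id=8: ✗
review_id=9: ✗
review_id=10: ✓ → 145
review_id=11: ✗
review_id=12: ✗
review_id=13: ✓ → 280
review_id=14: ✗
review_id=15: ✗
review_id=16: ✗
review_id=17: ✗
review_id=18: ✗
es_sum = 145 + 280 = 425

verified_sum=487, length_sum=352, es_sum=425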